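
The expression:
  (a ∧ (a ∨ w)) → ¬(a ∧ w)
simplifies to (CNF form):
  ¬a ∨ ¬w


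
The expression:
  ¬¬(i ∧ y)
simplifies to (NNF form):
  i ∧ y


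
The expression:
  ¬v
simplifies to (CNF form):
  ¬v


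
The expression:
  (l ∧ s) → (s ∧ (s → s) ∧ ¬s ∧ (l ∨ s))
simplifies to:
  ¬l ∨ ¬s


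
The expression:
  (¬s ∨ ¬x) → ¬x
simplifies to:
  s ∨ ¬x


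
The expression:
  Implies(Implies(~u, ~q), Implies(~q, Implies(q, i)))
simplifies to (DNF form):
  True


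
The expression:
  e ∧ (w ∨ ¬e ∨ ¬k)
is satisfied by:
  {w: True, e: True, k: False}
  {e: True, k: False, w: False}
  {w: True, k: True, e: True}


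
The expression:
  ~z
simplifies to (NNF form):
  ~z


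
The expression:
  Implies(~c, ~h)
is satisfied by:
  {c: True, h: False}
  {h: False, c: False}
  {h: True, c: True}


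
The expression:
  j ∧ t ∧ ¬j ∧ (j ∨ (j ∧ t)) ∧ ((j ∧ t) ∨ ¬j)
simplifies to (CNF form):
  False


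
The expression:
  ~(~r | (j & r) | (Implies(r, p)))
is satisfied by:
  {r: True, p: False, j: False}


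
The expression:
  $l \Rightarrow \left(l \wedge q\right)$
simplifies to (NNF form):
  $q \vee \neg l$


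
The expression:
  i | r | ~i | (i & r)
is always true.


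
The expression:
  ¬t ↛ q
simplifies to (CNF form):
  q ∨ ¬t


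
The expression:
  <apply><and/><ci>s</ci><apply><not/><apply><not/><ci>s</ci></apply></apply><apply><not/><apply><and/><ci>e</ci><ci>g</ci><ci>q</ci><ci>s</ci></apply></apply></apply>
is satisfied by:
  {s: True, g: False, e: False, q: False}
  {s: True, q: True, g: False, e: False}
  {s: True, e: True, g: False, q: False}
  {s: True, q: True, e: True, g: False}
  {s: True, g: True, e: False, q: False}
  {s: True, q: True, g: True, e: False}
  {s: True, e: True, g: True, q: False}


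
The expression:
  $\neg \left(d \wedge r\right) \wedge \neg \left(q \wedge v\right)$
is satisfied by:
  {v: False, q: False, d: False, r: False}
  {r: True, v: False, q: False, d: False}
  {d: True, v: False, q: False, r: False}
  {q: True, r: False, v: False, d: False}
  {r: True, q: True, v: False, d: False}
  {d: True, q: True, r: False, v: False}
  {v: True, d: False, q: False, r: False}
  {r: True, v: True, d: False, q: False}
  {d: True, v: True, r: False, q: False}


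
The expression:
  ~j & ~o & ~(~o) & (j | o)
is never true.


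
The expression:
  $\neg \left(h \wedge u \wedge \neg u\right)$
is always true.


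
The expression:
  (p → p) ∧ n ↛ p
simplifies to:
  n ∧ ¬p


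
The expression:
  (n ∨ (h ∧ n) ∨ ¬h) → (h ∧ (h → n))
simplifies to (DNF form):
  h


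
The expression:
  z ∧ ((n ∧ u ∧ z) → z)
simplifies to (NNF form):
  z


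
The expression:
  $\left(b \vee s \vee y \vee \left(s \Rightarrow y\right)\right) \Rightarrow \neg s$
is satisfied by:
  {s: False}


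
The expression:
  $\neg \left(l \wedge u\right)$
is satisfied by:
  {l: False, u: False}
  {u: True, l: False}
  {l: True, u: False}


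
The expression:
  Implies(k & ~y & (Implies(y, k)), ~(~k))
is always true.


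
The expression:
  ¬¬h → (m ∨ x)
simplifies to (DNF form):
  m ∨ x ∨ ¬h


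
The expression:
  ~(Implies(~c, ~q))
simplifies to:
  q & ~c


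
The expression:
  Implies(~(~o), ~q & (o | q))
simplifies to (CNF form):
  ~o | ~q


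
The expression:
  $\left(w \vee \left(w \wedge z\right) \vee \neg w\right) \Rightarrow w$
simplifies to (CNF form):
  $w$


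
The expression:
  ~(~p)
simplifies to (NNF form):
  p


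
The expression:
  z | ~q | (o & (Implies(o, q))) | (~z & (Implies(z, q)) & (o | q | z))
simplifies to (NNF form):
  True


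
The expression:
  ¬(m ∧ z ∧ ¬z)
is always true.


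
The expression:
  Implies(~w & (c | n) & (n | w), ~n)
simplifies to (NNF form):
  w | ~n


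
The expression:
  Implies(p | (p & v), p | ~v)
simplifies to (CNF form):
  True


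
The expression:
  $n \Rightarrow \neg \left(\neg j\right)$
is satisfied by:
  {j: True, n: False}
  {n: False, j: False}
  {n: True, j: True}


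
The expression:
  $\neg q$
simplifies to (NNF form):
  $\neg q$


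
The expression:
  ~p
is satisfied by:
  {p: False}


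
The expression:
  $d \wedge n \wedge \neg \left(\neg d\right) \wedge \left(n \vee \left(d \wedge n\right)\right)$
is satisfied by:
  {d: True, n: True}


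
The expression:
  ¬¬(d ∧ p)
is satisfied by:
  {p: True, d: True}


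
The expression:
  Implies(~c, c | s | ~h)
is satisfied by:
  {c: True, s: True, h: False}
  {c: True, h: False, s: False}
  {s: True, h: False, c: False}
  {s: False, h: False, c: False}
  {c: True, s: True, h: True}
  {c: True, h: True, s: False}
  {s: True, h: True, c: False}


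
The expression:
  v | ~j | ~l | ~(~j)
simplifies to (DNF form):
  True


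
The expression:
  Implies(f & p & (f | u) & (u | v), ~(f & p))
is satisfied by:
  {u: False, p: False, f: False, v: False}
  {v: True, u: False, p: False, f: False}
  {u: True, v: False, p: False, f: False}
  {v: True, u: True, p: False, f: False}
  {f: True, v: False, u: False, p: False}
  {f: True, v: True, u: False, p: False}
  {f: True, u: True, v: False, p: False}
  {f: True, v: True, u: True, p: False}
  {p: True, f: False, u: False, v: False}
  {p: True, v: True, f: False, u: False}
  {p: True, u: True, f: False, v: False}
  {v: True, p: True, u: True, f: False}
  {p: True, f: True, v: False, u: False}


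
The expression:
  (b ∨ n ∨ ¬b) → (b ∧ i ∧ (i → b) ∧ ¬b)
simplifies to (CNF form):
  False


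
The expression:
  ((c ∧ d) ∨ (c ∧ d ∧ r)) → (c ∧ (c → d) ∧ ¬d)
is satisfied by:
  {c: False, d: False}
  {d: True, c: False}
  {c: True, d: False}


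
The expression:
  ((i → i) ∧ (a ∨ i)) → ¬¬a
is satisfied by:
  {a: True, i: False}
  {i: False, a: False}
  {i: True, a: True}


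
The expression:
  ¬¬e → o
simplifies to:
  o ∨ ¬e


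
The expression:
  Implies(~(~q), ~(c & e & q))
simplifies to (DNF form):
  ~c | ~e | ~q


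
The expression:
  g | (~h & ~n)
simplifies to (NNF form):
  g | (~h & ~n)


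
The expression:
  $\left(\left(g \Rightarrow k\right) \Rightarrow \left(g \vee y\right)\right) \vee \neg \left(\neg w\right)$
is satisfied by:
  {y: True, g: True, w: True}
  {y: True, g: True, w: False}
  {y: True, w: True, g: False}
  {y: True, w: False, g: False}
  {g: True, w: True, y: False}
  {g: True, w: False, y: False}
  {w: True, g: False, y: False}


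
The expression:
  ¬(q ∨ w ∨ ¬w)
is never true.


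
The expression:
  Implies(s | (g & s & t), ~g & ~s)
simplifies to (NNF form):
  ~s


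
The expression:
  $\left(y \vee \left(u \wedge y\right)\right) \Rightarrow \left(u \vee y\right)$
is always true.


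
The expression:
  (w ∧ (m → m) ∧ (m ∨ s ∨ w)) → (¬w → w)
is always true.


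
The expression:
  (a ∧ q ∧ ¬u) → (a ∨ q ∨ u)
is always true.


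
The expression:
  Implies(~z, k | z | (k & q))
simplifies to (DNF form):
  k | z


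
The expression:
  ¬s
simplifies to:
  ¬s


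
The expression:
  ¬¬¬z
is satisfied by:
  {z: False}


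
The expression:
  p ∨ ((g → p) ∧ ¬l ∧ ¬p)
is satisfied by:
  {p: True, g: False, l: False}
  {p: True, l: True, g: False}
  {p: True, g: True, l: False}
  {p: True, l: True, g: True}
  {l: False, g: False, p: False}


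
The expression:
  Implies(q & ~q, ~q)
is always true.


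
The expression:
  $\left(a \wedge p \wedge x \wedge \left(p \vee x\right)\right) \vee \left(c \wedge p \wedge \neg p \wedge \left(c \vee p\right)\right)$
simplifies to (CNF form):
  $a \wedge p \wedge x$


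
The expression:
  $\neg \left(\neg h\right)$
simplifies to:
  $h$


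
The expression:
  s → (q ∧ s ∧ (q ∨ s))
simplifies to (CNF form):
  q ∨ ¬s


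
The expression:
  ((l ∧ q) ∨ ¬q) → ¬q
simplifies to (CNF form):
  ¬l ∨ ¬q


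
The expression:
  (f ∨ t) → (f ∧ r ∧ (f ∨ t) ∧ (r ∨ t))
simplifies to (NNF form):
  (f ∧ r) ∨ (¬f ∧ ¬t)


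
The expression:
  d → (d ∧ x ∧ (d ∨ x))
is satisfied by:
  {x: True, d: False}
  {d: False, x: False}
  {d: True, x: True}


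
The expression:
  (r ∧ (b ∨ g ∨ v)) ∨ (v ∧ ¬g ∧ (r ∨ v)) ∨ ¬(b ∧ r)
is always true.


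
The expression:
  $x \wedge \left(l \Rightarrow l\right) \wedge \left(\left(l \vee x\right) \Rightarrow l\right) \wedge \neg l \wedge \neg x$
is never true.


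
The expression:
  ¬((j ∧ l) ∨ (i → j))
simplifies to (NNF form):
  i ∧ ¬j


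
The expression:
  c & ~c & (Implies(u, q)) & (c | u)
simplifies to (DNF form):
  False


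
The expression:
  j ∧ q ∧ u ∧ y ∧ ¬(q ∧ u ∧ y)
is never true.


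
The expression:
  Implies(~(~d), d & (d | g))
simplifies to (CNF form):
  True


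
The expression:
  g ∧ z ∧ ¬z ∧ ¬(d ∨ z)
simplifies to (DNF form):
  False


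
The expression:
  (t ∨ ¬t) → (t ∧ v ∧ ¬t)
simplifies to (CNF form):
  False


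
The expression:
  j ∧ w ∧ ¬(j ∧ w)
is never true.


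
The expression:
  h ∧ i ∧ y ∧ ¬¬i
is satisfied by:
  {h: True, i: True, y: True}


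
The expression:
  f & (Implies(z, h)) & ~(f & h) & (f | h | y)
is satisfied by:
  {f: True, h: False, z: False}


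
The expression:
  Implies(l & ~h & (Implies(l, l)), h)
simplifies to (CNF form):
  h | ~l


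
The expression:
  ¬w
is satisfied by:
  {w: False}


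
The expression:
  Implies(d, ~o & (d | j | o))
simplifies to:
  ~d | ~o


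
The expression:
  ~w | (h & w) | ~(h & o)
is always true.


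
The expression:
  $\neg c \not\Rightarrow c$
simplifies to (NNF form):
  $\neg c$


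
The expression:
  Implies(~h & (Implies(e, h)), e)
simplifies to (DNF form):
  e | h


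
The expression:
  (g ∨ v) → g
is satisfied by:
  {g: True, v: False}
  {v: False, g: False}
  {v: True, g: True}


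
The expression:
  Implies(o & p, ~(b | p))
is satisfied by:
  {p: False, o: False}
  {o: True, p: False}
  {p: True, o: False}


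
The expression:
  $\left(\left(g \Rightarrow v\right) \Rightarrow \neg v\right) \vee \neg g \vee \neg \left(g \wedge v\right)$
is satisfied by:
  {g: False, v: False}
  {v: True, g: False}
  {g: True, v: False}


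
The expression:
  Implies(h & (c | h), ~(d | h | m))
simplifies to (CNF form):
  ~h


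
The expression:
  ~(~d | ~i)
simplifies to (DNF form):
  d & i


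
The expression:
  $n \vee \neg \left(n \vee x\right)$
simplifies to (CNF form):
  $n \vee \neg x$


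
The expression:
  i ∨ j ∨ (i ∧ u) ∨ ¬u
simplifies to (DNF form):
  i ∨ j ∨ ¬u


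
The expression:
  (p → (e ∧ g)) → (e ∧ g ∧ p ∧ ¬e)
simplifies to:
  p ∧ (¬e ∨ ¬g)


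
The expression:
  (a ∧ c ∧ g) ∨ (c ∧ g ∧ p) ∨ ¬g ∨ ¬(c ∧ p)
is always true.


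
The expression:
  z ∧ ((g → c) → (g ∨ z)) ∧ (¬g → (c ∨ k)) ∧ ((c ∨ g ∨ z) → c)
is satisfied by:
  {c: True, z: True}


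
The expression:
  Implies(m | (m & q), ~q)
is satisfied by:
  {m: False, q: False}
  {q: True, m: False}
  {m: True, q: False}


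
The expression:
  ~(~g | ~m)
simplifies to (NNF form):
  g & m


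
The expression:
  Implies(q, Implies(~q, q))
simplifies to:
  True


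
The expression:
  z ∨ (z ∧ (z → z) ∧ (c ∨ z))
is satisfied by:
  {z: True}


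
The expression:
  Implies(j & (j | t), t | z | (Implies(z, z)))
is always true.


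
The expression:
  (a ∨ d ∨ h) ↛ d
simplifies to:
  ¬d ∧ (a ∨ h)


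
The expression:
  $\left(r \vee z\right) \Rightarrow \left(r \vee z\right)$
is always true.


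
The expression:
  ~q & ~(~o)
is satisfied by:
  {o: True, q: False}


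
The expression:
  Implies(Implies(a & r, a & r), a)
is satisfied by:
  {a: True}


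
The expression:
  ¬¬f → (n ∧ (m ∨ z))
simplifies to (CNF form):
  (n ∨ ¬f) ∧ (m ∨ n ∨ ¬f) ∧ (m ∨ z ∨ ¬f) ∧ (n ∨ z ∨ ¬f)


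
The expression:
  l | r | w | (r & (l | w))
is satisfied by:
  {r: True, l: True, w: True}
  {r: True, l: True, w: False}
  {r: True, w: True, l: False}
  {r: True, w: False, l: False}
  {l: True, w: True, r: False}
  {l: True, w: False, r: False}
  {w: True, l: False, r: False}


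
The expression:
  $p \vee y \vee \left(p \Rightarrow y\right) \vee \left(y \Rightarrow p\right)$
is always true.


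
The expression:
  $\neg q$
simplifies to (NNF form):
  $\neg q$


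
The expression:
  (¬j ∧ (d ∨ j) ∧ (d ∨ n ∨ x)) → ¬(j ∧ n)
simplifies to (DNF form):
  True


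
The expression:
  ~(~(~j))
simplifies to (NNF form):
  ~j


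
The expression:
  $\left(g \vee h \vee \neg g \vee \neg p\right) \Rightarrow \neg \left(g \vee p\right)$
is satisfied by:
  {g: False, p: False}


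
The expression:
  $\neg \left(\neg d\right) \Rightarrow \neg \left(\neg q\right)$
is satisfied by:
  {q: True, d: False}
  {d: False, q: False}
  {d: True, q: True}


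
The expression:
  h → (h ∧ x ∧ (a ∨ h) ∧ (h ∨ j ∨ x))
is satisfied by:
  {x: True, h: False}
  {h: False, x: False}
  {h: True, x: True}


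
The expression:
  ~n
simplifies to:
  ~n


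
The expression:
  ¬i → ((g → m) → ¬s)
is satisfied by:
  {i: True, g: True, s: False, m: False}
  {i: True, g: False, s: False, m: False}
  {i: True, m: True, g: True, s: False}
  {i: True, m: True, g: False, s: False}
  {g: True, m: False, s: False, i: False}
  {g: False, m: False, s: False, i: False}
  {m: True, g: True, s: False, i: False}
  {m: True, g: False, s: False, i: False}
  {i: True, s: True, g: True, m: False}
  {i: True, s: True, g: False, m: False}
  {i: True, m: True, s: True, g: True}
  {i: True, m: True, s: True, g: False}
  {s: True, g: True, m: False, i: False}


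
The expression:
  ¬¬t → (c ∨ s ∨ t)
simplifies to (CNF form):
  True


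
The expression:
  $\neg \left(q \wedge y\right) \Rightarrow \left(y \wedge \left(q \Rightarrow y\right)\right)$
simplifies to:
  $y$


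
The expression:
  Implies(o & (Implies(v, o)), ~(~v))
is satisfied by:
  {v: True, o: False}
  {o: False, v: False}
  {o: True, v: True}


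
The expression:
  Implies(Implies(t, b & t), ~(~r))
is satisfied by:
  {r: True, t: True, b: False}
  {r: True, t: False, b: False}
  {r: True, b: True, t: True}
  {r: True, b: True, t: False}
  {t: True, b: False, r: False}


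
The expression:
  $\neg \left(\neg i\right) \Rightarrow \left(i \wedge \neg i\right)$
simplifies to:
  $\neg i$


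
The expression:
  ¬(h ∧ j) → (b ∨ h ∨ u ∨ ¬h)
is always true.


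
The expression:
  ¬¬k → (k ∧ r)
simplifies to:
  r ∨ ¬k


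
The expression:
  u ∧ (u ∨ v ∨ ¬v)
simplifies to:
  u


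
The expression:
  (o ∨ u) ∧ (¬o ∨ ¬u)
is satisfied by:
  {u: True, o: False}
  {o: True, u: False}


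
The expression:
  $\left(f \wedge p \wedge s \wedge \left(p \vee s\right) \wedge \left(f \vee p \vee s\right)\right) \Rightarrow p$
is always true.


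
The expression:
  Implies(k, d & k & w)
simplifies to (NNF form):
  ~k | (d & w)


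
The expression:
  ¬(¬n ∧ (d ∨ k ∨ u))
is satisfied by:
  {n: True, d: False, k: False, u: False}
  {n: True, u: True, d: False, k: False}
  {n: True, k: True, d: False, u: False}
  {n: True, u: True, k: True, d: False}
  {n: True, d: True, k: False, u: False}
  {n: True, u: True, d: True, k: False}
  {n: True, k: True, d: True, u: False}
  {n: True, u: True, k: True, d: True}
  {u: False, d: False, k: False, n: False}


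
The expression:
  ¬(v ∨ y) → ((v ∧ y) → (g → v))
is always true.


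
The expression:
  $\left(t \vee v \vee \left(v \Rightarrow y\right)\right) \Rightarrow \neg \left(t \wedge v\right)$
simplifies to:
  $\neg t \vee \neg v$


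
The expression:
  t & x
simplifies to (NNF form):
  t & x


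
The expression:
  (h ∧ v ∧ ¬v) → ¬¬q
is always true.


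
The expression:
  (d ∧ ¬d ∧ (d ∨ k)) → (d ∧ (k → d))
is always true.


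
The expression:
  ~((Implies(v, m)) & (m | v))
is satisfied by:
  {m: False}


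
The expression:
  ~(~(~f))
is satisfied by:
  {f: False}


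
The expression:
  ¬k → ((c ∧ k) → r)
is always true.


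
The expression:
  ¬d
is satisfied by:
  {d: False}


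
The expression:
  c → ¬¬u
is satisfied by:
  {u: True, c: False}
  {c: False, u: False}
  {c: True, u: True}


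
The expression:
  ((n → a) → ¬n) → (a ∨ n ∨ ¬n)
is always true.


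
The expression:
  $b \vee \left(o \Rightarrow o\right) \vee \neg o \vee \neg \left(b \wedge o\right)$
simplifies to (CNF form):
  $\text{True}$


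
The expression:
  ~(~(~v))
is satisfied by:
  {v: False}


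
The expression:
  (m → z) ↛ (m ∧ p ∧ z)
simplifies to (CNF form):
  (z ∨ ¬m) ∧ (¬m ∨ ¬p)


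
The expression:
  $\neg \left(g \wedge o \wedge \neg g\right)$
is always true.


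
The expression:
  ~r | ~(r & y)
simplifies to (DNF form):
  ~r | ~y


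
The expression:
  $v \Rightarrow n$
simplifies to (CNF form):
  $n \vee \neg v$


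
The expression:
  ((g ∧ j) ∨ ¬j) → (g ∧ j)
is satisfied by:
  {j: True}


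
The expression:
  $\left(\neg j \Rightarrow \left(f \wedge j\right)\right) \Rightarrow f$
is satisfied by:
  {f: True, j: False}
  {j: False, f: False}
  {j: True, f: True}


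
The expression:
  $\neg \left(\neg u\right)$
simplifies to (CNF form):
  $u$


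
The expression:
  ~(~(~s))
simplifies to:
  ~s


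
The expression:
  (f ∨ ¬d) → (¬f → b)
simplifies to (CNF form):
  b ∨ d ∨ f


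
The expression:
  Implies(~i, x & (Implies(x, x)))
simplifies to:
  i | x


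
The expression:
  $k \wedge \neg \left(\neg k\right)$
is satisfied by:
  {k: True}


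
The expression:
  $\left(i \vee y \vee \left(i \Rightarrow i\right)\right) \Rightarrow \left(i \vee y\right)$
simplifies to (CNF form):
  $i \vee y$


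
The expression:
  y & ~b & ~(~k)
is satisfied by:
  {y: True, k: True, b: False}


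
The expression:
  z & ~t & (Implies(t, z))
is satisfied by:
  {z: True, t: False}


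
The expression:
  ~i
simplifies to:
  ~i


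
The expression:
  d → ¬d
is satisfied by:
  {d: False}


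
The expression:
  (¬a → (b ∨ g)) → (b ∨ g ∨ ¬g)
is always true.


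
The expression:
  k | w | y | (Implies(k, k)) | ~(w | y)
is always true.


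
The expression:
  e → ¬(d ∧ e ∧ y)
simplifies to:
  ¬d ∨ ¬e ∨ ¬y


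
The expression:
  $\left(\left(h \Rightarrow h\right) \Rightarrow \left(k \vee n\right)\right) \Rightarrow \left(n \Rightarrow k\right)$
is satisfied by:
  {k: True, n: False}
  {n: False, k: False}
  {n: True, k: True}


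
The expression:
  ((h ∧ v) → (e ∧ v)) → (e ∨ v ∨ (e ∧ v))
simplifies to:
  e ∨ v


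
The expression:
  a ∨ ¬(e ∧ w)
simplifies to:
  a ∨ ¬e ∨ ¬w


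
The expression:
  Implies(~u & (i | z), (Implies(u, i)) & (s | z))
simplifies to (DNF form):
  s | u | z | ~i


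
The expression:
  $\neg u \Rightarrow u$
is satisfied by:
  {u: True}


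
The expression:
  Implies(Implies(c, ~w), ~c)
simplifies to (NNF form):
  w | ~c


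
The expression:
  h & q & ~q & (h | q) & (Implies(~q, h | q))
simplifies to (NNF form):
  False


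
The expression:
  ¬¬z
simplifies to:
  z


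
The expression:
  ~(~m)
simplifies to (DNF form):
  m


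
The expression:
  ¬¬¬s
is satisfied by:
  {s: False}


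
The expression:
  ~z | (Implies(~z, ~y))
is always true.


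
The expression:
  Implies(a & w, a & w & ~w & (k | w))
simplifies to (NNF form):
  ~a | ~w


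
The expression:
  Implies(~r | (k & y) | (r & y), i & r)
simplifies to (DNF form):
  (i & r) | (r & ~y)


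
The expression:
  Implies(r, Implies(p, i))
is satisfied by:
  {i: True, p: False, r: False}
  {p: False, r: False, i: False}
  {i: True, r: True, p: False}
  {r: True, p: False, i: False}
  {i: True, p: True, r: False}
  {p: True, i: False, r: False}
  {i: True, r: True, p: True}


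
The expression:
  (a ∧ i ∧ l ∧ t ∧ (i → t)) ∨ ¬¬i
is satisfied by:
  {i: True}


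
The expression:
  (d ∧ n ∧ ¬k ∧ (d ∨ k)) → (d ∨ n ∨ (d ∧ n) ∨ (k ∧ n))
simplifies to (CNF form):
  True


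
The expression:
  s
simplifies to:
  s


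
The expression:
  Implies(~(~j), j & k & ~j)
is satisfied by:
  {j: False}


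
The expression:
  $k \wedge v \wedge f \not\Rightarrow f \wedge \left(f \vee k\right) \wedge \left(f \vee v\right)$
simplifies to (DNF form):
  $\text{False}$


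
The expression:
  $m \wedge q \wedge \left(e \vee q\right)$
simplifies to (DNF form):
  $m \wedge q$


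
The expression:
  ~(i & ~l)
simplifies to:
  l | ~i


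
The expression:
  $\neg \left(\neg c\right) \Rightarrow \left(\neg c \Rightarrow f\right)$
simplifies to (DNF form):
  $\text{True}$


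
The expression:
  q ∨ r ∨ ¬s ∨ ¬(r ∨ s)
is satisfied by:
  {r: True, q: True, s: False}
  {r: True, s: False, q: False}
  {q: True, s: False, r: False}
  {q: False, s: False, r: False}
  {r: True, q: True, s: True}
  {r: True, s: True, q: False}
  {q: True, s: True, r: False}


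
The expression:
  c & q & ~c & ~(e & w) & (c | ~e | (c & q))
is never true.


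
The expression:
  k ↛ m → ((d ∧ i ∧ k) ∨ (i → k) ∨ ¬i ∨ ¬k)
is always true.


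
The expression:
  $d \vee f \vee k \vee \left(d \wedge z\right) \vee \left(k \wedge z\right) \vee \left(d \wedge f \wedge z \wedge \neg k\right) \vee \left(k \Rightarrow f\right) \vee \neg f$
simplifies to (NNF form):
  $\text{True}$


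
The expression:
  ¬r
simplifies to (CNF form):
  ¬r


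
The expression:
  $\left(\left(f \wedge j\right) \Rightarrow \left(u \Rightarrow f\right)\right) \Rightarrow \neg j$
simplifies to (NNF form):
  $\neg j$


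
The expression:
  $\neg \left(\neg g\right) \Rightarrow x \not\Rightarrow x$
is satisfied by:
  {g: False}


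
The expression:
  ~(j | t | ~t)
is never true.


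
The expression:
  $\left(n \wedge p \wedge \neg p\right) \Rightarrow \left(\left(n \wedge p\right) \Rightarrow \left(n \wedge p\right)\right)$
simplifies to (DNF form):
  $\text{True}$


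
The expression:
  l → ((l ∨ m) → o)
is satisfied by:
  {o: True, l: False}
  {l: False, o: False}
  {l: True, o: True}


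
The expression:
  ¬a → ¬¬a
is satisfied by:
  {a: True}


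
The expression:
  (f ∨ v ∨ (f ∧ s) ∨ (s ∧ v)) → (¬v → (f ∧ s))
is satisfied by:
  {v: True, s: True, f: False}
  {v: True, s: False, f: False}
  {s: True, v: False, f: False}
  {v: False, s: False, f: False}
  {f: True, v: True, s: True}
  {f: True, v: True, s: False}
  {f: True, s: True, v: False}


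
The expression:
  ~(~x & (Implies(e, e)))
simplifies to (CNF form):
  x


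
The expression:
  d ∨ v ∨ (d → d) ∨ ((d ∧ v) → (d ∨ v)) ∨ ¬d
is always true.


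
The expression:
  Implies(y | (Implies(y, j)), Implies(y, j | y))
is always true.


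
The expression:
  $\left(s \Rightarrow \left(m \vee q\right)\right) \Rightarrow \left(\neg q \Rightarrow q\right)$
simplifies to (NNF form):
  $q \vee \left(s \wedge \neg m\right)$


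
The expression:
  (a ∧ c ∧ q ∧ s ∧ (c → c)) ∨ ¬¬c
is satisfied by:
  {c: True}


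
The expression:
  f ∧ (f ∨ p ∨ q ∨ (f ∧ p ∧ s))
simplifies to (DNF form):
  f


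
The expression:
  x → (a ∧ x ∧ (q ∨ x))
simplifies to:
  a ∨ ¬x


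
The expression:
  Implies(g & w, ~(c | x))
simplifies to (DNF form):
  ~g | ~w | (~c & ~x)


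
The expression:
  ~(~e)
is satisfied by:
  {e: True}


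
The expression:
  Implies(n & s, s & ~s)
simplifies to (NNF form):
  ~n | ~s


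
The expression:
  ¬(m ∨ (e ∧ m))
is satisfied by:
  {m: False}


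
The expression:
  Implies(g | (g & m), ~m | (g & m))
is always true.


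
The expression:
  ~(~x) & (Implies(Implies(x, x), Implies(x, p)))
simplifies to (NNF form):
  p & x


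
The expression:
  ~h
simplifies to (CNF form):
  ~h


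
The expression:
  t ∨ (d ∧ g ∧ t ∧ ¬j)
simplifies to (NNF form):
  t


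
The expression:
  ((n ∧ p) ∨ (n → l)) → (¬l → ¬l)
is always true.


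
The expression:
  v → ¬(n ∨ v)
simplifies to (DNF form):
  ¬v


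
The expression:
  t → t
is always true.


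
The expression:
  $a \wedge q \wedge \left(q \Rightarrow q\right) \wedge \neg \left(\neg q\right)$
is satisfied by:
  {a: True, q: True}


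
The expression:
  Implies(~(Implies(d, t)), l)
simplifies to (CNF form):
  l | t | ~d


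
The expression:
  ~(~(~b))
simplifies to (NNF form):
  ~b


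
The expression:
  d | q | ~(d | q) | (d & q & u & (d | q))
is always true.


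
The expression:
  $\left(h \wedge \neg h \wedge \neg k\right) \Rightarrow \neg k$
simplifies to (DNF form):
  $\text{True}$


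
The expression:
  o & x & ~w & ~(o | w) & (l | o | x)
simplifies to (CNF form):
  False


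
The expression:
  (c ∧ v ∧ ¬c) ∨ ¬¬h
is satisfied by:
  {h: True}


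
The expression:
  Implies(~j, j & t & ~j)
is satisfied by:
  {j: True}


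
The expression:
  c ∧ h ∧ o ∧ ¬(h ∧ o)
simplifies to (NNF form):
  False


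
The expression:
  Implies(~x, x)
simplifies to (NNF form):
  x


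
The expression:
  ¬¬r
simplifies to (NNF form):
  r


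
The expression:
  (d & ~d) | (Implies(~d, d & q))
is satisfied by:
  {d: True}


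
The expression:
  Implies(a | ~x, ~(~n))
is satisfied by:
  {n: True, x: True, a: False}
  {n: True, a: False, x: False}
  {n: True, x: True, a: True}
  {n: True, a: True, x: False}
  {x: True, a: False, n: False}


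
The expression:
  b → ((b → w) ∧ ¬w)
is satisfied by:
  {b: False}


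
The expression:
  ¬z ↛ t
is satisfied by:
  {t: True, z: False}
  {z: False, t: False}
  {z: True, t: True}


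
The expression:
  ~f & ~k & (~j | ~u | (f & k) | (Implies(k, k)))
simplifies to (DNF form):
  ~f & ~k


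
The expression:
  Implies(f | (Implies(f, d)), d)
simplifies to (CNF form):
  d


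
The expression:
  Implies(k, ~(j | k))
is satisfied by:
  {k: False}


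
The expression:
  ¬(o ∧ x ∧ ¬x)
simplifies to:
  True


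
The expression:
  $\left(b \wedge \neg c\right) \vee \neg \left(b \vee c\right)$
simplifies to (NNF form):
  $\neg c$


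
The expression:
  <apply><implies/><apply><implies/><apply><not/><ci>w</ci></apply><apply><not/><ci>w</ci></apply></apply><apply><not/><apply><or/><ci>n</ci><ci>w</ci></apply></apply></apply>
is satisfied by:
  {n: False, w: False}


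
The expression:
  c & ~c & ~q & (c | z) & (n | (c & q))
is never true.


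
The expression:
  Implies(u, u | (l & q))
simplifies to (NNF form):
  True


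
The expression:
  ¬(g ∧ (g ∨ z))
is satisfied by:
  {g: False}


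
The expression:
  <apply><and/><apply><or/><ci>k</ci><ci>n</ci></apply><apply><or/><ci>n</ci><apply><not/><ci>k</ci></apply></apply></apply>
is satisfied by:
  {n: True}


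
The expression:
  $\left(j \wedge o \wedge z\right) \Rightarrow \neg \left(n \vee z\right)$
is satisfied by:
  {o: False, z: False, j: False}
  {j: True, o: False, z: False}
  {z: True, o: False, j: False}
  {j: True, z: True, o: False}
  {o: True, j: False, z: False}
  {j: True, o: True, z: False}
  {z: True, o: True, j: False}


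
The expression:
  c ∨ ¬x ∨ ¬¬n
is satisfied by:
  {n: True, c: True, x: False}
  {n: True, c: False, x: False}
  {c: True, n: False, x: False}
  {n: False, c: False, x: False}
  {n: True, x: True, c: True}
  {n: True, x: True, c: False}
  {x: True, c: True, n: False}


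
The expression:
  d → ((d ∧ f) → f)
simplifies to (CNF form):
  True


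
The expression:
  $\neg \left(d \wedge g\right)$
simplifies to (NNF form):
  $\neg d \vee \neg g$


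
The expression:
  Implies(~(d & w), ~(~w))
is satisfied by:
  {w: True}


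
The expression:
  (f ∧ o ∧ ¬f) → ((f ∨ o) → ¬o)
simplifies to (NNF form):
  True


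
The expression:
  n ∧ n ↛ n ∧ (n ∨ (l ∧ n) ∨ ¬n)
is never true.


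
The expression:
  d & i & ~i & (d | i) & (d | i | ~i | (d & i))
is never true.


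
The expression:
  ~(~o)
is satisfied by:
  {o: True}


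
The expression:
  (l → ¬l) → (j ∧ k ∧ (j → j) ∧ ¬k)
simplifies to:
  l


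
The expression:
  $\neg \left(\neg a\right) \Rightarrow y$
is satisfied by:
  {y: True, a: False}
  {a: False, y: False}
  {a: True, y: True}


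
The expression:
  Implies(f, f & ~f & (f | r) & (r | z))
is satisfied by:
  {f: False}


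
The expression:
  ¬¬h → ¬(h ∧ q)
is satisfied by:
  {h: False, q: False}
  {q: True, h: False}
  {h: True, q: False}


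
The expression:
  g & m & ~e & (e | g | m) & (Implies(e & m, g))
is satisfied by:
  {m: True, g: True, e: False}


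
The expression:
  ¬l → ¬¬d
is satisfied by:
  {d: True, l: True}
  {d: True, l: False}
  {l: True, d: False}


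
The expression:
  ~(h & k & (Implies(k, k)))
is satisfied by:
  {h: False, k: False}
  {k: True, h: False}
  {h: True, k: False}


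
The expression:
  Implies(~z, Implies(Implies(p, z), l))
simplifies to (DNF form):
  l | p | z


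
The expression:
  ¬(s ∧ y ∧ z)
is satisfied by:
  {s: False, z: False, y: False}
  {y: True, s: False, z: False}
  {z: True, s: False, y: False}
  {y: True, z: True, s: False}
  {s: True, y: False, z: False}
  {y: True, s: True, z: False}
  {z: True, s: True, y: False}


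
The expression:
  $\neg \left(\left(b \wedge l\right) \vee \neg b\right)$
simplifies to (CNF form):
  $b \wedge \neg l$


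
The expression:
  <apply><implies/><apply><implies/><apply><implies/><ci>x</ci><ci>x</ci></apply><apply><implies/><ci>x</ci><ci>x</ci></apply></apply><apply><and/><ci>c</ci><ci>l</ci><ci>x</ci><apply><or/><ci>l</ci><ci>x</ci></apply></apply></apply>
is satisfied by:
  {c: True, x: True, l: True}


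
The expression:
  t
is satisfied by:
  {t: True}


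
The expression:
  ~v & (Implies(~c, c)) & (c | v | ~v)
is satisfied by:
  {c: True, v: False}


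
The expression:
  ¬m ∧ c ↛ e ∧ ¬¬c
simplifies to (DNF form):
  c ∧ ¬e ∧ ¬m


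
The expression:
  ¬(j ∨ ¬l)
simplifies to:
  l ∧ ¬j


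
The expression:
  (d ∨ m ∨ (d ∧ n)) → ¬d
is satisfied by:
  {d: False}


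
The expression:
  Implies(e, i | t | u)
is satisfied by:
  {i: True, t: True, u: True, e: False}
  {i: True, t: True, e: False, u: False}
  {i: True, u: True, e: False, t: False}
  {i: True, e: False, u: False, t: False}
  {t: True, u: True, e: False, i: False}
  {t: True, e: False, u: False, i: False}
  {u: True, t: False, e: False, i: False}
  {t: False, e: False, u: False, i: False}
  {t: True, i: True, e: True, u: True}
  {t: True, i: True, e: True, u: False}
  {i: True, e: True, u: True, t: False}
  {i: True, e: True, t: False, u: False}
  {u: True, e: True, t: True, i: False}
  {e: True, t: True, i: False, u: False}
  {e: True, u: True, i: False, t: False}


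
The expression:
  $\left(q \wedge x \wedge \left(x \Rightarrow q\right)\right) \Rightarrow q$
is always true.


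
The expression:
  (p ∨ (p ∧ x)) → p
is always true.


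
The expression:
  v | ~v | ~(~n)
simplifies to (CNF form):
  True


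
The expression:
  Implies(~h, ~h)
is always true.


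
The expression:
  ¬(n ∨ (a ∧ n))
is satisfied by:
  {n: False}


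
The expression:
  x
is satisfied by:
  {x: True}


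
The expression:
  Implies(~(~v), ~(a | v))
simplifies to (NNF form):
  ~v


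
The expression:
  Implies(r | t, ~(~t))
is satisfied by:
  {t: True, r: False}
  {r: False, t: False}
  {r: True, t: True}


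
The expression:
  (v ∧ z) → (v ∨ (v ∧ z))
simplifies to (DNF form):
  True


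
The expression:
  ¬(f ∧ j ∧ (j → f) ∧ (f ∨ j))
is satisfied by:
  {j: False, f: False}
  {f: True, j: False}
  {j: True, f: False}


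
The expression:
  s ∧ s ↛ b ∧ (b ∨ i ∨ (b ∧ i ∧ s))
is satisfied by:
  {i: True, s: True, b: False}


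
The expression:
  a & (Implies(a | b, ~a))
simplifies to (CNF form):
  False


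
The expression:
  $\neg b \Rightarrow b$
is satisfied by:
  {b: True}


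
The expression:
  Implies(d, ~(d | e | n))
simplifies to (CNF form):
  ~d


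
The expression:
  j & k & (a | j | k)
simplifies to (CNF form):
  j & k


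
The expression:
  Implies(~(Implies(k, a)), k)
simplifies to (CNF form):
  True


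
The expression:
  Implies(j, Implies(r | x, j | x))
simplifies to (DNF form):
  True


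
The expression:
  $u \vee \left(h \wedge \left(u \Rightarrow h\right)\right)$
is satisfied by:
  {u: True, h: True}
  {u: True, h: False}
  {h: True, u: False}


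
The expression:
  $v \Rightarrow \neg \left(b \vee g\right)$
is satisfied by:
  {g: False, v: False, b: False}
  {b: True, g: False, v: False}
  {g: True, b: False, v: False}
  {b: True, g: True, v: False}
  {v: True, b: False, g: False}


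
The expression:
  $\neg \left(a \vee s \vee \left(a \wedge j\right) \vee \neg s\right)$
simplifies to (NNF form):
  $\text{False}$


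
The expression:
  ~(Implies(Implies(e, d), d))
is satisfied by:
  {d: False, e: False}


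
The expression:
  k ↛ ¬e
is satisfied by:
  {e: True, k: True}


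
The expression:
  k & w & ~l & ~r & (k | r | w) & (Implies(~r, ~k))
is never true.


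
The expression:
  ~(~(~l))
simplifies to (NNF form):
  ~l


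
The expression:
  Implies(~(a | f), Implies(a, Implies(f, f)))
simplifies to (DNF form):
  True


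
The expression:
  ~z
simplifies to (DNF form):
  ~z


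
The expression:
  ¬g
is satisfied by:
  {g: False}


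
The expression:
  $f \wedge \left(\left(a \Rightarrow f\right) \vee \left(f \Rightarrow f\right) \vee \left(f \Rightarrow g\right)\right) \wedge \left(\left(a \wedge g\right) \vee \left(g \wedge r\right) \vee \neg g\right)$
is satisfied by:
  {r: True, a: True, f: True, g: False}
  {r: True, f: True, g: False, a: False}
  {a: True, f: True, g: False, r: False}
  {f: True, a: False, g: False, r: False}
  {r: True, g: True, f: True, a: True}
  {r: True, g: True, f: True, a: False}
  {g: True, f: True, a: True, r: False}


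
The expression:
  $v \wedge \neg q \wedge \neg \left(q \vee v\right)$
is never true.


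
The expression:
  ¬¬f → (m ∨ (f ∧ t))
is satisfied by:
  {t: True, m: True, f: False}
  {t: True, m: False, f: False}
  {m: True, t: False, f: False}
  {t: False, m: False, f: False}
  {f: True, t: True, m: True}
  {f: True, t: True, m: False}
  {f: True, m: True, t: False}


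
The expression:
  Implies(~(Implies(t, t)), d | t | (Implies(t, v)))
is always true.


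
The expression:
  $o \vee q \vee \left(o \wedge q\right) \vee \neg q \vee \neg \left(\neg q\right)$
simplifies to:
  $\text{True}$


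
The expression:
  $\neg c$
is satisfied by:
  {c: False}


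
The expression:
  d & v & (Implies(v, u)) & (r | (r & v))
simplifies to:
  d & r & u & v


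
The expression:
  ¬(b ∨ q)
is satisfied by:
  {q: False, b: False}


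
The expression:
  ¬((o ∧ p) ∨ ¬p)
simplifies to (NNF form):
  p ∧ ¬o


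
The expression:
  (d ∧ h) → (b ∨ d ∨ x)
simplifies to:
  True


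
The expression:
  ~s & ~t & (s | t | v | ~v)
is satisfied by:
  {t: False, s: False}


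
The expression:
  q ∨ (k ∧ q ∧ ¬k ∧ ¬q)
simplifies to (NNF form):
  q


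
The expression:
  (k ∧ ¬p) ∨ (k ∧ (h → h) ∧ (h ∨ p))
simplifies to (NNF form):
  k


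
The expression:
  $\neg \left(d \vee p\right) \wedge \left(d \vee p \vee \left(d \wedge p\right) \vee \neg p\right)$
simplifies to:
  $\neg d \wedge \neg p$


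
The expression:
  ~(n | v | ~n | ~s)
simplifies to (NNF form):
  False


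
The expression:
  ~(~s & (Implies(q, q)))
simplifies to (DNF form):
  s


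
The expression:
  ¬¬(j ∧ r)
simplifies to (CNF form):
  j ∧ r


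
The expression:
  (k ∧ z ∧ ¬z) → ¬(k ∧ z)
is always true.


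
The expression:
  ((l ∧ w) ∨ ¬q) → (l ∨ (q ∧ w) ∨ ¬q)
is always true.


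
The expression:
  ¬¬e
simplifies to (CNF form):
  e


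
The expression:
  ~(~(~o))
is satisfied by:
  {o: False}


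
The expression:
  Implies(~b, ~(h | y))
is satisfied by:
  {b: True, h: False, y: False}
  {b: True, y: True, h: False}
  {b: True, h: True, y: False}
  {b: True, y: True, h: True}
  {y: False, h: False, b: False}


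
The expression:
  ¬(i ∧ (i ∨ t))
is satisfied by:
  {i: False}


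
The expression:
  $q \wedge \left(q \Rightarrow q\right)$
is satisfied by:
  {q: True}


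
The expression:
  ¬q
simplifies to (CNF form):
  ¬q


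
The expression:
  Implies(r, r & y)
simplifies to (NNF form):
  y | ~r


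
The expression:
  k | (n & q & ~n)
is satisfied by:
  {k: True}


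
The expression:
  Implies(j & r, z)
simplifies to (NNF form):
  z | ~j | ~r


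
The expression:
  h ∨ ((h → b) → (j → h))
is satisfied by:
  {h: True, j: False}
  {j: False, h: False}
  {j: True, h: True}


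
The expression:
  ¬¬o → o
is always true.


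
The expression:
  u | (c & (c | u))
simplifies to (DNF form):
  c | u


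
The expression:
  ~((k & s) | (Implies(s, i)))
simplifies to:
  s & ~i & ~k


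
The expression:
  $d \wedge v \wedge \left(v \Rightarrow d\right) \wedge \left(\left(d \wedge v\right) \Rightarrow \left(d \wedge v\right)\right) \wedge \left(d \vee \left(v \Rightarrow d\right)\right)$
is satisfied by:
  {d: True, v: True}


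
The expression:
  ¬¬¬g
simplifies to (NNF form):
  ¬g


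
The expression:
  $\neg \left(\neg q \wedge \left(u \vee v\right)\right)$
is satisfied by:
  {q: True, v: False, u: False}
  {q: True, u: True, v: False}
  {q: True, v: True, u: False}
  {q: True, u: True, v: True}
  {u: False, v: False, q: False}


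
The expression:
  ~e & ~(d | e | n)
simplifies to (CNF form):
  ~d & ~e & ~n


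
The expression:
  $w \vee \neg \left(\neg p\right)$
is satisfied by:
  {p: True, w: True}
  {p: True, w: False}
  {w: True, p: False}
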